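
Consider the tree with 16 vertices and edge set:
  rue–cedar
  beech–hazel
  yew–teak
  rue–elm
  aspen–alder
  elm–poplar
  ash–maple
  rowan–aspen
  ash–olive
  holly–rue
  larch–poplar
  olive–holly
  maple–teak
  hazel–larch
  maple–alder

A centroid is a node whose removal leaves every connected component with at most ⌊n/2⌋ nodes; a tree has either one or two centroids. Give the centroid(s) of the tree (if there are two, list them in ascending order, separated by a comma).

holly, olive

Removing olive splits the tree into components of sizes 8, 7; the largest is 8 ≤ ⌊16/2⌋ = 8.
holly is adjacent to olive and is also a centroid (the largest component after removing it is likewise 8).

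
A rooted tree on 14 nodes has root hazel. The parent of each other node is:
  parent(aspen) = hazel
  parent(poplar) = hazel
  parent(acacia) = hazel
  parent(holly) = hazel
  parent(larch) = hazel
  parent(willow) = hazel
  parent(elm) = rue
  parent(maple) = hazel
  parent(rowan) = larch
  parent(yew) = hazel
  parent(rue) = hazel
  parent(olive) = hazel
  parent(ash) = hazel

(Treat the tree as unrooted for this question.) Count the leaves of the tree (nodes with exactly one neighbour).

Degree-1 nodes: acacia, ash, aspen, elm, holly, maple, olive, poplar, rowan, willow, yew — 11 of them.

11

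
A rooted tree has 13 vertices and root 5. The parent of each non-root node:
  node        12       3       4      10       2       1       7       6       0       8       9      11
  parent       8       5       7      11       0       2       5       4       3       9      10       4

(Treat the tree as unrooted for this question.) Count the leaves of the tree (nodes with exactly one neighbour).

3

The leaves are 1, 6, 12.
That is 3 leaves.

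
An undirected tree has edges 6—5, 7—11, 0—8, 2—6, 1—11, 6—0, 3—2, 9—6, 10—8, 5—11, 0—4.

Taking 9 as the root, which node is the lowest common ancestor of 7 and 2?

Path 7→root: 7 11 5 6 9; path 2→root: 2 6 9.
First common node: 6.

6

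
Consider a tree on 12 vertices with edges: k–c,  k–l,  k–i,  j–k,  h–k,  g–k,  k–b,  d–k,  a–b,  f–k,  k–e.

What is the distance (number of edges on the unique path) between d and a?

3

The path is d - k - b - a, which has 3 edges.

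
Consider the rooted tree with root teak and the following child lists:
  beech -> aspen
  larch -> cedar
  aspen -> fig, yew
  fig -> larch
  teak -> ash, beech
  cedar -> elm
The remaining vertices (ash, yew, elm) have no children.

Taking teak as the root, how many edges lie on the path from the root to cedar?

5

teak → beech → aspen → fig → larch → cedar — 5 edges.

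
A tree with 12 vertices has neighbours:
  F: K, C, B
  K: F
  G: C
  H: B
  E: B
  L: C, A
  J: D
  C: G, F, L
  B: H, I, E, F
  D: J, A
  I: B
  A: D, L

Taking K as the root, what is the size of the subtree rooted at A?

3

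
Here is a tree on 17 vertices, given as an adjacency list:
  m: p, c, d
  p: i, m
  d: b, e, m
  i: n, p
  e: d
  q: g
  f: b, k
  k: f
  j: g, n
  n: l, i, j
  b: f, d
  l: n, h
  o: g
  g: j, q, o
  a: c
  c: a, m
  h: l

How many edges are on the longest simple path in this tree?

BFS from q reaches k last, at distance 10; BFS from k confirms no node is farther.
Path: q-g-j-n-i-p-m-d-b-f-k.

10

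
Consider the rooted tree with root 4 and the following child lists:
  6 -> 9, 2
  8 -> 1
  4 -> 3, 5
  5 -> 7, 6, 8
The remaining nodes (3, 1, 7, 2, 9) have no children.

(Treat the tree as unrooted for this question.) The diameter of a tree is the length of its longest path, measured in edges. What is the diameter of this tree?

Starting from 1, a farthest node is 9 at distance 4.
One longest path: 1-8-5-6-9.
So the diameter is 4.

4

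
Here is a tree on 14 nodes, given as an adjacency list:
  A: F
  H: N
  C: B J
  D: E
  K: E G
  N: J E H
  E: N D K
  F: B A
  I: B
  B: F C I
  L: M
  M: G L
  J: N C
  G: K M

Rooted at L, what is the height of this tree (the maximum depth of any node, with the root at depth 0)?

10

A sits deepest: L–M–G–K–E–N–J–C–B–F–A — 10 edges from the root.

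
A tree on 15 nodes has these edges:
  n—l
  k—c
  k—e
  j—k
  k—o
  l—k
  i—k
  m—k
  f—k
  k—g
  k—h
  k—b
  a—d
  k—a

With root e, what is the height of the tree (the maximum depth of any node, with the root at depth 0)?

The longest root-to-leaf path is e–k–l–n (3 edges).

3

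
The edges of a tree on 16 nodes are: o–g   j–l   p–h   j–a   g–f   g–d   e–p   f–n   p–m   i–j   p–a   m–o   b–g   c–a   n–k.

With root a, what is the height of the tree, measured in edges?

7

The longest root-to-leaf path is a-p-m-o-g-f-n-k (7 edges).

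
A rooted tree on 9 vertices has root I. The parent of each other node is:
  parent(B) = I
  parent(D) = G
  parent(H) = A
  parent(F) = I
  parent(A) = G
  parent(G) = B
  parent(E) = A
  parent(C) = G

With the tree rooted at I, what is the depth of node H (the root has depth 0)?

4

Climbing from H to the root: H–A–G–B–I. That's 4 steps.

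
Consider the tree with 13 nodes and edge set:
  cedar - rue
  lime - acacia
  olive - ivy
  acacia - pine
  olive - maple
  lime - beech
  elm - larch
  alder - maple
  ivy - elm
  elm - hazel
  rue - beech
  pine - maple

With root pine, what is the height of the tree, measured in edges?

A deepest node is larch, reached by pine-maple-olive-ivy-elm-larch.
That path has 5 edges, so the height is 5.

5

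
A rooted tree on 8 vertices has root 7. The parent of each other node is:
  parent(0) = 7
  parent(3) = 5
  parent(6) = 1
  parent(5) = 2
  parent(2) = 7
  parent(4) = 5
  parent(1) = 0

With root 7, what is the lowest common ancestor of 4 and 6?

7

4's ancestor chain is 4, 5, 2, 7 and 6's is 6, 1, 0, 7; they first meet at 7.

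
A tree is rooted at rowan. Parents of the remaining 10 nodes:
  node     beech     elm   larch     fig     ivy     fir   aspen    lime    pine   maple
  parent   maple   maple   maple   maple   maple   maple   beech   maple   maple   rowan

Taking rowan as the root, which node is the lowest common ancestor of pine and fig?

Path pine→root: pine maple rowan; path fig→root: fig maple rowan.
First common node: maple.

maple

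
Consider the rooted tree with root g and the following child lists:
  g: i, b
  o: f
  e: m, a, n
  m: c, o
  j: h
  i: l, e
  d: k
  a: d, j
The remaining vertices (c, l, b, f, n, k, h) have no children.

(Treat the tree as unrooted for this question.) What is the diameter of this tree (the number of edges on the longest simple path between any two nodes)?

6

A longest path is h–j–a–e–m–o–f, with 6 edges.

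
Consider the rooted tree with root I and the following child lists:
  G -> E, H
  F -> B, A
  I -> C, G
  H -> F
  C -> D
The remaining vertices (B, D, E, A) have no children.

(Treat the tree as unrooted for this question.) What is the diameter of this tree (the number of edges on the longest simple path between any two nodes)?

BFS from A reaches D last, at distance 6; BFS from D confirms no node is farther.
Path: A – F – H – G – I – C – D.

6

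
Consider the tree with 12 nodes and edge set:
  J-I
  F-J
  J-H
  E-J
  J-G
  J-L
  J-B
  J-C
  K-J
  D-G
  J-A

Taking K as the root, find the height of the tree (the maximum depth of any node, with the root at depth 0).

3

D sits deepest: K-J-G-D — 3 edges from the root.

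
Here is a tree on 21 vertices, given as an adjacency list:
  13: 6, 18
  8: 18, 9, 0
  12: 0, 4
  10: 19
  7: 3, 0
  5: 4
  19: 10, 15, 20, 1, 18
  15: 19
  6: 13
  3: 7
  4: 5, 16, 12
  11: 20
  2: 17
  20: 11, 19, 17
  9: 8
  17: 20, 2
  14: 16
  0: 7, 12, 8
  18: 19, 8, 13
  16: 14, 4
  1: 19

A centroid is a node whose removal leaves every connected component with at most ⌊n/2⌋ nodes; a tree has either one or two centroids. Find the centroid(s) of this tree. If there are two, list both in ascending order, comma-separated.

18

Removing 18 splits the tree into components of sizes 10, 8, 2; the largest is 10 ≤ ⌊21/2⌋ = 10.
No neighbour of 18 does as well, so 18 is the unique centroid.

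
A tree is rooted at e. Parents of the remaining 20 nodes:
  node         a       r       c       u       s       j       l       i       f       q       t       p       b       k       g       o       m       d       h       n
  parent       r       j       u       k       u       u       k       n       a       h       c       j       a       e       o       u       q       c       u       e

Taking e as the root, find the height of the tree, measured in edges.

6

A deepest node is b, reached by e–k–u–j–r–a–b.
That path has 6 edges, so the height is 6.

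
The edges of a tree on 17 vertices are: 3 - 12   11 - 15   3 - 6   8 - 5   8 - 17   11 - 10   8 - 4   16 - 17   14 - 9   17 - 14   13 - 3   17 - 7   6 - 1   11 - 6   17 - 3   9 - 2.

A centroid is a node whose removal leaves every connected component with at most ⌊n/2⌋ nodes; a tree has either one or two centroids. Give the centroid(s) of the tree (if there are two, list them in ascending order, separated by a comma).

17

Delete 17: the remaining components have sizes 8, 3, 3, 1, 1. Max 8 ≤ 8, so 17 is a centroid.
Every other node leaves some component of size > 8, so the centroid is unique.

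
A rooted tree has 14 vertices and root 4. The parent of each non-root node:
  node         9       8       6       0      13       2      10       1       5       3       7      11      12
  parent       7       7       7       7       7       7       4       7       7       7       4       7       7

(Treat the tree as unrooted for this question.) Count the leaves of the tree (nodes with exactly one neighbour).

Exactly 12 nodes have a single neighbour: 0, 1, 2, 3, 5, 6, 8, 9, 10, 11, 12, 13.

12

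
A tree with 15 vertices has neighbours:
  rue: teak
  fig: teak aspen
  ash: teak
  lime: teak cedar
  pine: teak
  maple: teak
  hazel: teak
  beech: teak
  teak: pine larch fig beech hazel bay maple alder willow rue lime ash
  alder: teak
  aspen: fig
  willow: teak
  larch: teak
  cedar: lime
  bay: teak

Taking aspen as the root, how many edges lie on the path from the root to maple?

3

Path from aspen to maple: aspen → fig → teak → maple, which has 3 edges.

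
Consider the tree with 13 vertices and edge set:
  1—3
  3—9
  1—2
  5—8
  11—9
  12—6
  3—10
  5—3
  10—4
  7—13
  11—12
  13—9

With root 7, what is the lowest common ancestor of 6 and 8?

9

Path 6→root: 6 12 11 9 13 7; path 8→root: 8 5 3 9 13 7.
First common node: 9.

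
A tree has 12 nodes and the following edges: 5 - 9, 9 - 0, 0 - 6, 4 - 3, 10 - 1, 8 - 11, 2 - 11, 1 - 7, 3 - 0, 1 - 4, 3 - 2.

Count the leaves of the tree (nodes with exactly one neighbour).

5

Degree-1 nodes: 5, 6, 7, 8, 10 — 5 of them.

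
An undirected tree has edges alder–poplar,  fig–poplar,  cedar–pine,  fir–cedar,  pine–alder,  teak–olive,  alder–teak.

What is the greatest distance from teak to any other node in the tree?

Distances from teak peak at 4, attained at fir.
teak–alder–pine–cedar–fir

4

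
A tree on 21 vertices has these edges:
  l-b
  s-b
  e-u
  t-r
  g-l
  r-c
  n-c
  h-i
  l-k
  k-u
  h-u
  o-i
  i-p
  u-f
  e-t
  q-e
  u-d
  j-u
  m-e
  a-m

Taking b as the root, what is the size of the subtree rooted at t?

The subtree rooted at t contains: t, r, c, n — 4 nodes.

4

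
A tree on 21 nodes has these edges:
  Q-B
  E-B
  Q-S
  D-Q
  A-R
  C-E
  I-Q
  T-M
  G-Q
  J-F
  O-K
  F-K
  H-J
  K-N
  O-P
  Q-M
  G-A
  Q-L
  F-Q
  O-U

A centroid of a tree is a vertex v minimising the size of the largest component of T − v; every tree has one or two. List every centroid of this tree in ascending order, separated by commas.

Q

Removing Q splits the tree into components of sizes 8, 3, 3, 2, 1, 1, 1, 1; the largest is 8 ≤ ⌊21/2⌋ = 10.
No neighbour of Q does as well, so Q is the unique centroid.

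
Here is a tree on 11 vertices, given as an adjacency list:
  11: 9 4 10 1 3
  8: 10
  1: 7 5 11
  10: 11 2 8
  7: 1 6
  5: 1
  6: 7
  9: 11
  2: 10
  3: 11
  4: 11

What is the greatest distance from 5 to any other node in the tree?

4

The node farthest from 5 is 8 (2 also at distance 4), via 5-1-11-10-8 — 4 edges.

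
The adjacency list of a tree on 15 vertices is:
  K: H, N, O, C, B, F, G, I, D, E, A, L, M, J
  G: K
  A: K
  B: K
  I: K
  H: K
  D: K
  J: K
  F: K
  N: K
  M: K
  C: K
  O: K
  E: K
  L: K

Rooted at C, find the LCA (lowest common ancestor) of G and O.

K

Path G→root: G K C; path O→root: O K C.
First common node: K.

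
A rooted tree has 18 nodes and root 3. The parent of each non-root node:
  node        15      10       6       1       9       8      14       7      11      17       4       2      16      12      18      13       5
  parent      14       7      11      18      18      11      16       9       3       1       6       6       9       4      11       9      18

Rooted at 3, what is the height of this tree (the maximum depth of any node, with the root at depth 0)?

6

The longest root-to-leaf path is 3-11-18-9-16-14-15 (6 edges).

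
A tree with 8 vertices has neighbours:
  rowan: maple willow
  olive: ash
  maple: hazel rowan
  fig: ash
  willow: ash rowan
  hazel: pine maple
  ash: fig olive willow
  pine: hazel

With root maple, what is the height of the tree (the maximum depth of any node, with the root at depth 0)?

4

olive sits deepest: maple – rowan – willow – ash – olive — 4 edges from the root.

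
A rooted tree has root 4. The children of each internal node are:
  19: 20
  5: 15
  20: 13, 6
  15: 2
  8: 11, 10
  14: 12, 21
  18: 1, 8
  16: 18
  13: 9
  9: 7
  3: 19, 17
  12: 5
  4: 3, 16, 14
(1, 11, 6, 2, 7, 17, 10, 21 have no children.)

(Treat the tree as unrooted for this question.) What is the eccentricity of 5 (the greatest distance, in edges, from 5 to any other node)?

Distances from 5 peak at 9, attained at 7.
5 – 12 – 14 – 4 – 3 – 19 – 20 – 13 – 9 – 7

9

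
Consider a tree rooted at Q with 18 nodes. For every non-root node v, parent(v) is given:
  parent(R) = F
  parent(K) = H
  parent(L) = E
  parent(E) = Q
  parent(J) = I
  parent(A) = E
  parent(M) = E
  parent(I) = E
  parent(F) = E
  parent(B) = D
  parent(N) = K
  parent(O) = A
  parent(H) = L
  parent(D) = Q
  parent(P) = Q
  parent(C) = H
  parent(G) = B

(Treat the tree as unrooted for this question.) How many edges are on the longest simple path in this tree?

8

Starting from N, a farthest node is G at distance 8.
One longest path: N–K–H–L–E–Q–D–B–G.
So the diameter is 8.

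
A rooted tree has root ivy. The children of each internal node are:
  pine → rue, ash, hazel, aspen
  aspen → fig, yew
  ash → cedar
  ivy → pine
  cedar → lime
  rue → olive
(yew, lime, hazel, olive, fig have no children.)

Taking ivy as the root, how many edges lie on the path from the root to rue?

2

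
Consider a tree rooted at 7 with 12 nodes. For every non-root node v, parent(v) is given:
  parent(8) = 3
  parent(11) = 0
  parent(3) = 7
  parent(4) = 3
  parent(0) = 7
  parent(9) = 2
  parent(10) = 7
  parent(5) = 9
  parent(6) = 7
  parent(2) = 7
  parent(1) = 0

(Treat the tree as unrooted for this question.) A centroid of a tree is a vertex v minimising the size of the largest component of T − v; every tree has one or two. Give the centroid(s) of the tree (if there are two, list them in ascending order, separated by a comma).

If 7 is removed the pieces have sizes 3, 3, 3, 1, 1, all ≤ ⌊12/2⌋ = 6.
Every other node leaves some component of size > 6, so the centroid is unique.

7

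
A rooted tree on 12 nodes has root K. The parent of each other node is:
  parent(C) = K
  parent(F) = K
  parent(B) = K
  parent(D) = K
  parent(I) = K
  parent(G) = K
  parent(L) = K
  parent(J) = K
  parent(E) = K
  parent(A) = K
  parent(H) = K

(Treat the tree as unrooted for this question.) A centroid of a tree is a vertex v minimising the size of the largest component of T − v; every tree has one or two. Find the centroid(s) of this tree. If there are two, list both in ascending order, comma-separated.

K

Removing K splits the tree into components of sizes 1, 1, 1, 1, 1, 1, 1, 1, 1, 1, 1; the largest is 1 ≤ ⌊12/2⌋ = 6.
No neighbour of K does as well, so K is the unique centroid.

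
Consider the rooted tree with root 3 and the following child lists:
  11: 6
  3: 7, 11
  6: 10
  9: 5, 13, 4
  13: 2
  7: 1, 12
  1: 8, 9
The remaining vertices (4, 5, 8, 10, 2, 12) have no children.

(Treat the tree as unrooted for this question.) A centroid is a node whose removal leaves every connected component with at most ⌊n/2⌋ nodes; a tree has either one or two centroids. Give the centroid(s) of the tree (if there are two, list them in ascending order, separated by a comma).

Delete 1: the remaining components have sizes 6, 5, 1. Max 6 ≤ 6, so 1 is a centroid.
No neighbour of 1 does as well, so 1 is the unique centroid.

1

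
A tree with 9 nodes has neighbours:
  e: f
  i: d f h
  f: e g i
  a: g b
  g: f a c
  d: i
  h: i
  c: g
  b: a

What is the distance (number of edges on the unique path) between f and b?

Walking from f: f – g – a – b. Length 3.

3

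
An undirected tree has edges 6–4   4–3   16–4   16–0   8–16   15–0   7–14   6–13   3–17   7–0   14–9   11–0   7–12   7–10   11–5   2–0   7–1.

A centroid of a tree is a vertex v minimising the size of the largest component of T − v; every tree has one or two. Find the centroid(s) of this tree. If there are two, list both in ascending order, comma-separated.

If 0 is removed the pieces have sizes 7, 6, 2, 1, 1, all ≤ ⌊18/2⌋ = 9.
No neighbour of 0 does as well, so 0 is the unique centroid.

0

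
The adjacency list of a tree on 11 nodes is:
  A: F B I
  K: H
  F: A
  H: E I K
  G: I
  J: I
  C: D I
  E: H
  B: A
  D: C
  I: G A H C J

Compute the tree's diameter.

A longest path is D-C-I-A-F, with 4 edges.

4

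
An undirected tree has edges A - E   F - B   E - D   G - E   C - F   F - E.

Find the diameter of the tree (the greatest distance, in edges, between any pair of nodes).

BFS from B reaches G last, at distance 3; BFS from G confirms no node is farther.
Path: B – F – E – G.

3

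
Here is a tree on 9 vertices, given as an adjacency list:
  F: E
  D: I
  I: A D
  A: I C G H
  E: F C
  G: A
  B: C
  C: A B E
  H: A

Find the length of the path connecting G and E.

3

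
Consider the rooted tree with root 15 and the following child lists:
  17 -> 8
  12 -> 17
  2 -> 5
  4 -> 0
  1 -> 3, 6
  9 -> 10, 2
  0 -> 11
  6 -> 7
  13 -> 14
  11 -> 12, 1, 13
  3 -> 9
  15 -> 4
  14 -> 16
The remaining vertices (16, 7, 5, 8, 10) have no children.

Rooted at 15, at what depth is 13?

4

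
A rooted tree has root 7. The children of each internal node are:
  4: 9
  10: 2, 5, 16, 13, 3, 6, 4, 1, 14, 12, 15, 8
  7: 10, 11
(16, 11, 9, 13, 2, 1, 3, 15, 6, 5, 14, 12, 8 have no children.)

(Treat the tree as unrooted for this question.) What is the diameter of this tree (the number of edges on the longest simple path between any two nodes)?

4

BFS from 11 reaches 9 last, at distance 4; BFS from 9 confirms no node is farther.
Path: 11 – 7 – 10 – 4 – 9.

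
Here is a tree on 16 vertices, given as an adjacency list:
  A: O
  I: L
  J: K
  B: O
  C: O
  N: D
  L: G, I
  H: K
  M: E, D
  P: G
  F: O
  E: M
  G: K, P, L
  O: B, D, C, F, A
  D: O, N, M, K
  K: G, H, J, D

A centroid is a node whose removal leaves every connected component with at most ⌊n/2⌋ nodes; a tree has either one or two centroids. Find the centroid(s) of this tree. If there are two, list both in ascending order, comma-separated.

Removing D splits the tree into components of sizes 7, 5, 2, 1; the largest is 7 ≤ ⌊16/2⌋ = 8.
Every other node leaves some component of size > 8, so the centroid is unique.

D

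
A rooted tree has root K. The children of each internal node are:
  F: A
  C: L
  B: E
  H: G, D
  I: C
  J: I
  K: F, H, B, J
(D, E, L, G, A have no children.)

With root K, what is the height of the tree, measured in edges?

The longest root-to-leaf path is K – J – I – C – L (4 edges).

4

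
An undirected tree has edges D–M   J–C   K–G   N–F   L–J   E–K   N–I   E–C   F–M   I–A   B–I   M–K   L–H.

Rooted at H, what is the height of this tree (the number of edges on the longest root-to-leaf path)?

The longest root-to-leaf path is H → L → J → C → E → K → M → F → N → I → A (10 edges).

10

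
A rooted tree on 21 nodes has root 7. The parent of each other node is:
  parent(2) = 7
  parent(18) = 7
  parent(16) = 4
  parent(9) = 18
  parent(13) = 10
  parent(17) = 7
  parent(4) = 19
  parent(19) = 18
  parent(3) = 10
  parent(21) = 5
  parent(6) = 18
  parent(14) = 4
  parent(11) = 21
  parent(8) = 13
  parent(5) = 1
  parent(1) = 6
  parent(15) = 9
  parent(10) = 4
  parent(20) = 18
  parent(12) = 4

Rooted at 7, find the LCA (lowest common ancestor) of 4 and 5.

18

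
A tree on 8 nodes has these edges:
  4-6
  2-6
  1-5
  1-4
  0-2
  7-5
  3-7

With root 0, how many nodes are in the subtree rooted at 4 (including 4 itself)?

4's subtree: {4, 1, 5, 7, 3}, size 5.

5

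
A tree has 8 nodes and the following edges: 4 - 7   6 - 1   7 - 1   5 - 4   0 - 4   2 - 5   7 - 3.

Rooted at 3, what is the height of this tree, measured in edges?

2 sits deepest: 3–7–4–5–2 — 4 edges from the root.

4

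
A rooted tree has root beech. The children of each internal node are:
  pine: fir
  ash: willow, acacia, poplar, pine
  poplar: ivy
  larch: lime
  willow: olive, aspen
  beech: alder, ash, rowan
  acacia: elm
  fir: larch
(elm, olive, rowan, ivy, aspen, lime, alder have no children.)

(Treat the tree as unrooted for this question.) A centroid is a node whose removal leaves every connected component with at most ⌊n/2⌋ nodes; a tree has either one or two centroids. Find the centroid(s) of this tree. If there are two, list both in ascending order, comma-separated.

ash

If ash is removed the pieces have sizes 4, 3, 3, 2, 2, all ≤ ⌊15/2⌋ = 7.
Every other node leaves some component of size > 7, so the centroid is unique.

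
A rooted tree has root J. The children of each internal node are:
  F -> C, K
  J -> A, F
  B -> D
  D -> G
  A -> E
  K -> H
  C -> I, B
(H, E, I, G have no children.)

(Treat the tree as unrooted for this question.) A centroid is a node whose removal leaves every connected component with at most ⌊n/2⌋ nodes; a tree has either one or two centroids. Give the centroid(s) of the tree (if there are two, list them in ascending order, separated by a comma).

F

Delete F: the remaining components have sizes 5, 3, 2. Max 5 ≤ 5, so F is a centroid.
No neighbour of F does as well, so F is the unique centroid.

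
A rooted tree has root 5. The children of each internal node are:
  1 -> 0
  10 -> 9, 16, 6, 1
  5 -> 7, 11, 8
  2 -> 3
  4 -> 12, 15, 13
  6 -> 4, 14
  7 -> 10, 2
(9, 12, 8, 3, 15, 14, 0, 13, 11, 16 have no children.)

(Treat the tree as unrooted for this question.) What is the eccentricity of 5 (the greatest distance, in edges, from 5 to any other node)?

5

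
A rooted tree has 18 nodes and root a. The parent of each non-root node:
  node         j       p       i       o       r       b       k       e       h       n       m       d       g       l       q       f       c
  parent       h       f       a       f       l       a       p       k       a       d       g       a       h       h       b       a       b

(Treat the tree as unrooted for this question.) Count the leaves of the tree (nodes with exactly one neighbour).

9

Exactly 9 nodes have a single neighbour: c, e, i, j, m, n, o, q, r.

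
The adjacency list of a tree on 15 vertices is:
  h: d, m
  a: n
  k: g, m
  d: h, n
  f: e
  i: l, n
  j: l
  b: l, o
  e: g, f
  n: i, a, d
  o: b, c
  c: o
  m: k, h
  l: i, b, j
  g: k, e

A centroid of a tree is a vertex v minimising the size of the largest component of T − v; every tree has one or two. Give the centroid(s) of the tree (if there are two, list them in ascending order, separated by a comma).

Removing n splits the tree into components of sizes 7, 6, 1; the largest is 7 ≤ ⌊15/2⌋ = 7.
Every other node leaves some component of size > 7, so the centroid is unique.

n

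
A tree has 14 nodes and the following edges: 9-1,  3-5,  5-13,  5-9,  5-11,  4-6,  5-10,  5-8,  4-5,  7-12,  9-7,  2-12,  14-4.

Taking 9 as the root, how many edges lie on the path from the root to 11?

2

Climbing from 11 to the root: 11 → 5 → 9. That's 2 steps.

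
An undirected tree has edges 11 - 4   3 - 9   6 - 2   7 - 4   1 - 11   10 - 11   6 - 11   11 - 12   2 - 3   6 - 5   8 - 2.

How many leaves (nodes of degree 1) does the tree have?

7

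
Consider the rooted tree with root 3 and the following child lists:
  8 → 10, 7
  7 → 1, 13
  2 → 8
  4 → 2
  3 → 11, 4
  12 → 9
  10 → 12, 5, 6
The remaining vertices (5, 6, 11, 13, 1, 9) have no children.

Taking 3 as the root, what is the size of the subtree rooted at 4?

11

Descendants of 4 (including itself): 4, 2, 8, 7, 10, 13, 1, 5, 12, 6, 9. That's 11.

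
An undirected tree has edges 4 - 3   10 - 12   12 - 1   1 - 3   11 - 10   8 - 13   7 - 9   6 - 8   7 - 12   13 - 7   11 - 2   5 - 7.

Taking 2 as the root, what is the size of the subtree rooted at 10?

Descendants of 10 (including itself): 10, 12, 7, 1, 13, 5, 9, 3, 8, 4, 6. That's 11.

11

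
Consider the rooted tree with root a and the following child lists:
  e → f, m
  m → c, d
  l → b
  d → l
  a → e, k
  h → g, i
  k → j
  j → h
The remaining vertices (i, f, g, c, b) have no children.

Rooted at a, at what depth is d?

3

a → e → m → d — 3 edges.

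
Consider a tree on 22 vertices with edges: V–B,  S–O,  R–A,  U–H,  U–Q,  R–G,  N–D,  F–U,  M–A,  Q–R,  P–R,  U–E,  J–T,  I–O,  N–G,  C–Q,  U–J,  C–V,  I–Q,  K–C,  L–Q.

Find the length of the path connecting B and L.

4

Walking from B: B - V - C - Q - L. Length 4.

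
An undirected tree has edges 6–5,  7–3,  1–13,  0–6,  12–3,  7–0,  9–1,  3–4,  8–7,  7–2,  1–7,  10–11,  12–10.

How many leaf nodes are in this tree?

Degree-1 nodes: 2, 4, 5, 8, 9, 11, 13 — 7 of them.

7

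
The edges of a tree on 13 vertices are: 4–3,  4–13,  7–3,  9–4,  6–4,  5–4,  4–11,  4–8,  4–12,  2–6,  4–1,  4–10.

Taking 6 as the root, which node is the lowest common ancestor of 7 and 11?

4

7's ancestor chain is 7, 3, 4, 6 and 11's is 11, 4, 6; they first meet at 4.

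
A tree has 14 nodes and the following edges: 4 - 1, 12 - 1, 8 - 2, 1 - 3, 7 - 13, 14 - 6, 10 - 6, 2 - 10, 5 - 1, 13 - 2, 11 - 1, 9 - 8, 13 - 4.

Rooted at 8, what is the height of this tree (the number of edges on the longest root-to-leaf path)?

5

12 sits deepest: 8 – 2 – 13 – 4 – 1 – 12 — 5 edges from the root.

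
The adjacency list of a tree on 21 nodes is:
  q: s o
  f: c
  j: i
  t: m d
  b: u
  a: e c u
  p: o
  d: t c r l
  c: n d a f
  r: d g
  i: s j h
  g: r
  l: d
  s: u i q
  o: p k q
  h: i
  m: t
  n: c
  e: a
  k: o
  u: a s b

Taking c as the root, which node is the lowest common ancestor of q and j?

Ancestors of q (toward the root): q, s, u, a, c.
Ancestors of j: j, i, s, u, a, c.
The deepest node appearing in both lists is s.

s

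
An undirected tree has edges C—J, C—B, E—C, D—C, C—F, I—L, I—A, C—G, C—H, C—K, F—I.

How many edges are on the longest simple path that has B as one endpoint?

4

The node farthest from B is A (L also at distance 4), via B-C-F-I-A — 4 edges.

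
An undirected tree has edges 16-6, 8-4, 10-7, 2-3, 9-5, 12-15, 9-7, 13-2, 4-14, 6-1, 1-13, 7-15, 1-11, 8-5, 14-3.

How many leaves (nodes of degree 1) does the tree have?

Degree-1 nodes: 10, 11, 12, 16 — 4 of them.

4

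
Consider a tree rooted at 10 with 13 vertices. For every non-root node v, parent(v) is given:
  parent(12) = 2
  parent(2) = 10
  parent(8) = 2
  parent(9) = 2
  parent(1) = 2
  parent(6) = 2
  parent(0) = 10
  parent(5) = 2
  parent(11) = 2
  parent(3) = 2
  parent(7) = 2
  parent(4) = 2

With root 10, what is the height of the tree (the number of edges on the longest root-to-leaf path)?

6 sits deepest: 10-2-6 — 2 edges from the root.

2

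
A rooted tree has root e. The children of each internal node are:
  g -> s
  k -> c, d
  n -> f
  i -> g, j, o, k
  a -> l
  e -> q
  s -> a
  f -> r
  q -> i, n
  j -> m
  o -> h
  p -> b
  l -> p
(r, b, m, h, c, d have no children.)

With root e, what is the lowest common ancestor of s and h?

i

Ancestors of s (toward the root): s, g, i, q, e.
Ancestors of h: h, o, i, q, e.
The deepest node appearing in both lists is i.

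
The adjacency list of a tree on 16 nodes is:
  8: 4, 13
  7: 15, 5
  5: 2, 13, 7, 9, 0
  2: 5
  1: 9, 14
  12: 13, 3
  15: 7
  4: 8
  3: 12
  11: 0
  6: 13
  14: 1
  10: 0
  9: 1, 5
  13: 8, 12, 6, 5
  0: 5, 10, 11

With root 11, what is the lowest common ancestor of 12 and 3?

12's ancestor chain is 12, 13, 5, 0, 11 and 3's is 3, 12, 13, 5, 0, 11; they first meet at 12.

12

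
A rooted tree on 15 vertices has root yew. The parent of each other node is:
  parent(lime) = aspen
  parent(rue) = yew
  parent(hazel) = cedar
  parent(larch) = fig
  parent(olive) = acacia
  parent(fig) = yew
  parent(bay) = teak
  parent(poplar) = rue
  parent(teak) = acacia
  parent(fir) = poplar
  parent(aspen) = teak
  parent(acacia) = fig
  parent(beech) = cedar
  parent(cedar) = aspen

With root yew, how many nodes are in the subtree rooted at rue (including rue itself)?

The subtree rooted at rue contains: rue, poplar, fir — 3 nodes.

3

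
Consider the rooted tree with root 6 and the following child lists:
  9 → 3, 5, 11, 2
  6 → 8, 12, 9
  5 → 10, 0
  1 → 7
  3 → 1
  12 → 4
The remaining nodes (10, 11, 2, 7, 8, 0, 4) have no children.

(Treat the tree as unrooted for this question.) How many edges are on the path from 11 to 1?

The path is 11 – 9 – 3 – 1, which has 3 edges.

3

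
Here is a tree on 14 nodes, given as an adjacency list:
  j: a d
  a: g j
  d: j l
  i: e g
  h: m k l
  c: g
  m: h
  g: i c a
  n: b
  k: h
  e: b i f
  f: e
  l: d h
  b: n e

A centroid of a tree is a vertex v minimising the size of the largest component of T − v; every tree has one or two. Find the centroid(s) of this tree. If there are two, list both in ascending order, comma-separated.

Removing a splits the tree into components of sizes 7, 6; the largest is 7 ≤ ⌊14/2⌋ = 7.
Its neighbour g also leaves a largest component of size 7, so both are centroids.

a, g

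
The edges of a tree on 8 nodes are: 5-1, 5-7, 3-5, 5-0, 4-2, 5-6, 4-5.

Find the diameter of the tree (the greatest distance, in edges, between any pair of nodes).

3

BFS from 2 reaches 6 last, at distance 3; BFS from 6 confirms no node is farther.
Path: 2–4–5–6.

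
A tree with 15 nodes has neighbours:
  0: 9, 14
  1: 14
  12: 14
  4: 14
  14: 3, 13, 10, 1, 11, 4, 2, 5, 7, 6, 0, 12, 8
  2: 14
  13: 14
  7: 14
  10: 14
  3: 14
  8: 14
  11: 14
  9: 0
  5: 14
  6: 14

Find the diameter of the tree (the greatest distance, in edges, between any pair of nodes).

3

Starting from 9, a farthest node is 3 at distance 3.
One longest path: 9 - 0 - 14 - 3.
So the diameter is 3.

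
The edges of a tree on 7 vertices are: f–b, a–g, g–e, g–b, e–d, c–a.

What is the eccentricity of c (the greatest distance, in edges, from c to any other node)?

4

A farthest node from c is f (d also at distance 4).
The path c-a-g-b-f has 4 edges.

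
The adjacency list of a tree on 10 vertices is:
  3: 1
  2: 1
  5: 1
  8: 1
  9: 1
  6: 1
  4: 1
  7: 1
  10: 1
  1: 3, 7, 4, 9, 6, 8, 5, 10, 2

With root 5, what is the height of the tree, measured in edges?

2

4 sits deepest: 5–1–4 — 2 edges from the root.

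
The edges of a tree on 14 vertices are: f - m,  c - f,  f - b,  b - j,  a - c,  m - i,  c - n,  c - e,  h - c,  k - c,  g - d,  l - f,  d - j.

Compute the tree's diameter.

6

BFS from i reaches g last, at distance 6; BFS from g confirms no node is farther.
Path: i–m–f–b–j–d–g.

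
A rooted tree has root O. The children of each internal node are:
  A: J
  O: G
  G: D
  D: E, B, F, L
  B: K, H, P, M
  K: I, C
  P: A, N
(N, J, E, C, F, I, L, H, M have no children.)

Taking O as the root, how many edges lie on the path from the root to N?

Climbing from N to the root: N → P → B → D → G → O. That's 5 steps.

5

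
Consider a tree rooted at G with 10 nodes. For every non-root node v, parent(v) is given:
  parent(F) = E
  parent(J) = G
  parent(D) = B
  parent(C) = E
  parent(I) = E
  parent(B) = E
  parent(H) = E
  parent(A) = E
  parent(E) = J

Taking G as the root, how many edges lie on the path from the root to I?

3

G–J–E–I — 3 edges.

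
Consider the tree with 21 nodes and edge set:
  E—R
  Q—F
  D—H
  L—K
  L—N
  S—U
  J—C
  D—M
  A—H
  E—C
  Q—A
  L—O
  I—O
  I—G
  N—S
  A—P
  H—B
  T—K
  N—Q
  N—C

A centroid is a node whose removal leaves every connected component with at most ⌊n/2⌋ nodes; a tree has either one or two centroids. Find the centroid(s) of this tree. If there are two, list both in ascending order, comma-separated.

N

Delete N: the remaining components have sizes 8, 6, 4, 2. Max 8 ≤ 10, so N is a centroid.
Every other node leaves some component of size > 10, so the centroid is unique.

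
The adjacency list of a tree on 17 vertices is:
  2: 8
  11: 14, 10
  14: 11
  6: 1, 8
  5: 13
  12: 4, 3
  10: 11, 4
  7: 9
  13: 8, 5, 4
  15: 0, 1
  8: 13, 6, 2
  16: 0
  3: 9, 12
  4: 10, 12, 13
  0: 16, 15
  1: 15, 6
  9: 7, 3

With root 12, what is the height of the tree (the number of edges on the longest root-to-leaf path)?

8

The longest root-to-leaf path is 12-4-13-8-6-1-15-0-16 (8 edges).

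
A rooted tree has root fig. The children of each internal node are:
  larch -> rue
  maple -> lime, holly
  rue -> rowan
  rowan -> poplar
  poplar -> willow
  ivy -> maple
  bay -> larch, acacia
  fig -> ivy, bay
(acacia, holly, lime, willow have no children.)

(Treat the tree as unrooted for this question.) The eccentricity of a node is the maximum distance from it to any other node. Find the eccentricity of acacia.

6

A farthest node from acacia is willow.
The path acacia-bay-larch-rue-rowan-poplar-willow has 6 edges.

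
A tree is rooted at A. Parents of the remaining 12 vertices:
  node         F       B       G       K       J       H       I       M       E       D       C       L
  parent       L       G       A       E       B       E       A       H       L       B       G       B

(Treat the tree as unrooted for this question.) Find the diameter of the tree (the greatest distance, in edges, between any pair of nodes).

A longest path is I - A - G - B - L - E - H - M, with 7 edges.

7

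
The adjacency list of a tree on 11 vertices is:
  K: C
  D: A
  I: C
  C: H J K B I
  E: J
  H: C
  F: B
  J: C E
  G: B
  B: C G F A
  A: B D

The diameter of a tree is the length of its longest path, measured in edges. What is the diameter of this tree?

Starting from D, a farthest node is E at distance 5.
One longest path: D-A-B-C-J-E.
So the diameter is 5.

5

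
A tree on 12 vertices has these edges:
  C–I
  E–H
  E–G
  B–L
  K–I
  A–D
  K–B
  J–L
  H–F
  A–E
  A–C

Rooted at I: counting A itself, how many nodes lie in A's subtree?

A's subtree: {A, E, D, H, G, F}, size 6.

6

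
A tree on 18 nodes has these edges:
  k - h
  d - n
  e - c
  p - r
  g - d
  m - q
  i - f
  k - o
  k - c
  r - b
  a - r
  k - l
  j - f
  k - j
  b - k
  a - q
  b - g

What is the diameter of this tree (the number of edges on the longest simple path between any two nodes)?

Starting from m, a farthest node is i at distance 8.
One longest path: m - q - a - r - b - k - j - f - i.
So the diameter is 8.

8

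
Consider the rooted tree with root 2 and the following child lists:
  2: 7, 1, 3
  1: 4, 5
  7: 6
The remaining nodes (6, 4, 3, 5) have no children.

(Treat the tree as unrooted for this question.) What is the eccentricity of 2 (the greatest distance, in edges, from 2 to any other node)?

2

Distances from 2 peak at 2, attained at 5 (4, 6 also at distance 2).
2-1-5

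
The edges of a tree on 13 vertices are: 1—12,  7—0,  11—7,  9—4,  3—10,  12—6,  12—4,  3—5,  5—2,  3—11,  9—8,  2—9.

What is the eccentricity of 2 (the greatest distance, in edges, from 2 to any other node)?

A farthest node from 2 is 0.
The path 2 – 5 – 3 – 11 – 7 – 0 has 5 edges.

5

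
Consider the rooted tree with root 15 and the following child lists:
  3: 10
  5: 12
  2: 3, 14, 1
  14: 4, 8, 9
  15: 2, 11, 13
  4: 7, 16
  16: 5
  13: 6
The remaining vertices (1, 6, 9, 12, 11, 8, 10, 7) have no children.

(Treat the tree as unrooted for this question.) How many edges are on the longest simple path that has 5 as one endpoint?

Distances from 5 peak at 7, attained at 6.
5-16-4-14-2-15-13-6

7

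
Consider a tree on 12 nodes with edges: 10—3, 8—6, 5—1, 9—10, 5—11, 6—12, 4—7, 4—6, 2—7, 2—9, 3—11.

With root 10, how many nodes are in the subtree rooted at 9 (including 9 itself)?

9's subtree: {9, 2, 7, 4, 6, 8, 12}, size 7.

7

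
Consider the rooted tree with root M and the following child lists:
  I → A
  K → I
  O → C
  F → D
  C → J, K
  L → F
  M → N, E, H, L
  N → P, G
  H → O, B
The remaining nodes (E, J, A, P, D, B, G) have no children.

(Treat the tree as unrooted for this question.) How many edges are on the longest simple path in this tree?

A longest path is A - I - K - C - O - H - M - L - F - D, with 9 edges.

9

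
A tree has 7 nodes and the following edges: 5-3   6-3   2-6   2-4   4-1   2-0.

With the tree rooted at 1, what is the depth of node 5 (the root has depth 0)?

5

Climbing from 5 to the root: 5 – 3 – 6 – 2 – 4 – 1. That's 5 steps.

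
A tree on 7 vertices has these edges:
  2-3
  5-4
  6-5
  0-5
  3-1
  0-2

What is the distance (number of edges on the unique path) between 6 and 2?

The path is 6 - 5 - 0 - 2, which has 3 edges.

3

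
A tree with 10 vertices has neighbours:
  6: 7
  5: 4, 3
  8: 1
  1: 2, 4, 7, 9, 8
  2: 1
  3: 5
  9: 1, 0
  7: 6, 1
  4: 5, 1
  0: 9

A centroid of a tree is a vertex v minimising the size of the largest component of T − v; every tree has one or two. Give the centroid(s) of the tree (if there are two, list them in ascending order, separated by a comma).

1

If 1 is removed the pieces have sizes 3, 2, 2, 1, 1, all ≤ ⌊10/2⌋ = 5.
No neighbour of 1 does as well, so 1 is the unique centroid.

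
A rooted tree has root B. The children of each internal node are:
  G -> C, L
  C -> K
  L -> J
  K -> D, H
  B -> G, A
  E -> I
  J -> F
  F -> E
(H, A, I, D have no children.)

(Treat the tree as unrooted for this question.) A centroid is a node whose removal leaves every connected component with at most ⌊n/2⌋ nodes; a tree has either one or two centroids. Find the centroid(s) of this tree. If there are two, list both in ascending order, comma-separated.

Delete G: the remaining components have sizes 5, 4, 2. Max 5 ≤ 6, so G is a centroid.
Every other node leaves some component of size > 6, so the centroid is unique.

G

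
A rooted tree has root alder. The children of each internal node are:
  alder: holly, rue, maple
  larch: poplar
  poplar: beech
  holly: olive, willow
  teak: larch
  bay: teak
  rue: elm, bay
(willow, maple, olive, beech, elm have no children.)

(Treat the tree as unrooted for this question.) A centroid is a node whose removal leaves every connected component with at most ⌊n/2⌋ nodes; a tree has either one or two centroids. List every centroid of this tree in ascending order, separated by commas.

If rue is removed the pieces have sizes 5, 5, 1, all ≤ ⌊12/2⌋ = 6.
No neighbour of rue does as well, so rue is the unique centroid.

rue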